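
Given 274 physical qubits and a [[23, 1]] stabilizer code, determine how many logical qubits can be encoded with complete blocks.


Each code block uses 23 physical qubits for 1 logical qubit(s).
Number of complete blocks = floor(274 / 23) = 11
Logical qubits = 11 * 1
= 11

11


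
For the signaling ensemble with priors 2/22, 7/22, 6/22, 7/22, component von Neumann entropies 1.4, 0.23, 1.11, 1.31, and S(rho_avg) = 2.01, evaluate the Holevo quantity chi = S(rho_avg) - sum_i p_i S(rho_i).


chi = S(rho) - sum_i p_i * S(rho_i)
Weighted entropy = 2/22 * 1.4 + 7/22 * 0.23 + 6/22 * 1.11 + 7/22 * 1.31
= 0.9200
chi = 2.01 - 0.9200
= 1.0900

1.0900


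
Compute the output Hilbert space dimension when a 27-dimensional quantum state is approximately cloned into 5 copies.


Output space = H^(tensor 5) where dim(H) = 27
dim = 27^5
= 729 (after 2 factors)
= 19683 (after 3 factors)
= 531441 (after 4 factors)
= 14348907 (after 5 factors)
= 14348907

14348907


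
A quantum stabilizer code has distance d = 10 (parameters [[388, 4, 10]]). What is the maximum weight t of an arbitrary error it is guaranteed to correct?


Code parameters: [[388, 4, 10]], distance d = 10.
Number of correctable errors = floor((d-1)/2)
= floor((10 - 1)/2)
= floor(9/2)
= 4

4


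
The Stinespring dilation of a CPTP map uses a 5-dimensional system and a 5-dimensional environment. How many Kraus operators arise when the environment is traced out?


Tracing out the environment in an orthonormal basis {|i>_E} gives Kraus operators K_i = <i|_E U |0>_E.
Number of Kraus operators = dim(H_env) = d_env
= 5

5


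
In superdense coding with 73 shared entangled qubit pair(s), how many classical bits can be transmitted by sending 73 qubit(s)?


Superdense coding allows 2 classical bits per shared entangled pair.
73 pair(s) -> 2 * 73 = 146 classical bits

146


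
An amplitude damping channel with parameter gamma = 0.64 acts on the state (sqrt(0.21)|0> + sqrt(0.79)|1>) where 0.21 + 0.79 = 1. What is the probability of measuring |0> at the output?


For amplitude damping with parameter gamma on state sqrt(a)|0> + sqrt(b)|1>:
alpha^2 = 0.21, beta^2 = 0.79
P(|0>) = alpha^2 + gamma * beta^2
= 0.21 + 0.64 * 0.79
= 0.21 + 0.5056
= 0.7156

0.7156


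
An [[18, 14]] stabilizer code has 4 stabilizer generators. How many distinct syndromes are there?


Each stabilizer generator gives a binary (+1 or -1) measurement outcome.
With 4 independent generators:
Total syndromes = 2^4
= 16

16


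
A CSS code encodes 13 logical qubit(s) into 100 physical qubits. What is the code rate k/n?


Code rate R = k/n
= 13/100
= 0.1300

0.1300


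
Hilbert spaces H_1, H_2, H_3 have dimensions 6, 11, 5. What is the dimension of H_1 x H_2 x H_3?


dim(H_1 x H_2 x H_3) = 6 * 11 * 5
= 66 * 5
= 330

330


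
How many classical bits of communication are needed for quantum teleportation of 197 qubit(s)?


Quantum teleportation requires 2 classical bits per qubit teleported.
197 qubit(s) -> 2 * 197 = 394 classical bits

394


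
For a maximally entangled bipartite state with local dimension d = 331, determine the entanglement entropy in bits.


For a maximally entangled state in d x d:
S = log2(d) = log2(331)
= 8.3707

8.3707


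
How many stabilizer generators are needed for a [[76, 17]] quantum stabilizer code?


For an [[n,k]] stabilizer code:
Number of stabilizer generators = n - k
= 76 - 17
= 59

59


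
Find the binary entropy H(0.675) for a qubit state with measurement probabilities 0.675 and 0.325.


S = -p*log2(p) - (1-p)*log2(1-p)
p = 0.6750, 1-p = 0.3250
= -0.6750 * log2(0.6750) - 0.3250 * log2(0.3250)
= -(-0.3828) - (-0.5270)
= 0.9097

0.9097


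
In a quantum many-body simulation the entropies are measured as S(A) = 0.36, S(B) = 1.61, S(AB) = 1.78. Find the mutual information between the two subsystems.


I(A:B) = S(A) + S(B) - S(AB)
= 0.36 + 1.61 - 1.78
= 0.1900

0.1900


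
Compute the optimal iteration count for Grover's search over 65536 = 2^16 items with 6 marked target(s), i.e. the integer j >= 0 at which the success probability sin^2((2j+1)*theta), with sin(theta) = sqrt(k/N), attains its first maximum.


After j Grover iterations the success probability is P(j) = sin^2((2j+1)*theta), where sin(theta) = sqrt(k/N).
N = 2^16 = 65536, k = 6
sin(theta) = sqrt(k/N) = 0.009568319308
theta = arcsin(sqrt(k/N)) = 0.009568465315 rad
P(j) reaches its first maximum when (2j+1)*theta is as close as possible to pi/2, i.e. j = round(pi/(4*theta) - 1/2).
pi/(4*theta) - 1/2 = 81.5819
(For comparison, the common estimate pi/4 * sqrt(N/k) = 82.0832; the exact maximiser is used here.)
Optimal iterations = 82

82


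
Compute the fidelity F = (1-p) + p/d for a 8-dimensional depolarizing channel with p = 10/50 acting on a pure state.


F = (1-p) + p/d
= (1 - 0.2000) + 0.2000/8
= 0.8000 + 0.0250
= 0.8250

0.8250


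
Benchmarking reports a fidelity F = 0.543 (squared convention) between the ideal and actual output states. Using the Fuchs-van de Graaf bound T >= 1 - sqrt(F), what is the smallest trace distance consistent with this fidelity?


Fuchs-van de Graaf (squared-fidelity convention): 1 - sqrt(F) <= T <= sqrt(1 - F).
Lower bound: T >= 1 - sqrt(F)
sqrt(F) = sqrt(0.543) = 0.7369
T >= 1 - 0.7369
T >= 0.2631

0.2631


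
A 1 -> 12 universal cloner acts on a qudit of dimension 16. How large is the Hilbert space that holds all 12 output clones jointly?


Output space = H^(tensor 12) where dim(H) = 16
dim = 16^12
= 256 (after 2 factors)
= 4096 (after 3 factors)
= 65536 (after 4 factors)
= 1048576 (after 5 factors)
= 16777216 (after 6 factors)
= 268435456 (after 7 factors)
= 4294967296 (after 8 factors)
= 68719476736 (after 9 factors)
= 1099511627776 (after 10 factors)
= 17592186044416 (after 11 factors)
= 281474976710656 (after 12 factors)
= 281474976710656

281474976710656


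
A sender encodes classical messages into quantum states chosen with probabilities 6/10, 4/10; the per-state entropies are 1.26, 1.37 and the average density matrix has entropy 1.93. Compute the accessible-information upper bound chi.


chi = S(rho) - sum_i p_i * S(rho_i)
Weighted entropy = 6/10 * 1.26 + 4/10 * 1.37
= 1.3040
chi = 1.93 - 1.3040
= 0.6260

0.6260


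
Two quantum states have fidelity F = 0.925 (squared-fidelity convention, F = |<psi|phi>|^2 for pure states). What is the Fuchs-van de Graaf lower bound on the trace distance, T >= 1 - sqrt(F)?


Fuchs-van de Graaf (squared-fidelity convention): 1 - sqrt(F) <= T <= sqrt(1 - F).
Lower bound: T >= 1 - sqrt(F)
sqrt(F) = sqrt(0.925) = 0.9618
T >= 1 - 0.9618
T >= 0.0382

0.0382


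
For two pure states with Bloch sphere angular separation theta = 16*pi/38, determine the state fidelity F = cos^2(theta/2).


For states separated by angle theta on Bloch sphere:
F = cos^2(theta/2)
theta = 16*pi/38 = 1.3228
theta/2 = 0.6614
cos(theta/2) = 0.7891
F = 0.6227

0.6227


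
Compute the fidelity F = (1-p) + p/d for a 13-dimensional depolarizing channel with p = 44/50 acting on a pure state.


F = (1-p) + p/d
= (1 - 0.8800) + 0.8800/13
= 0.1200 + 0.0677
= 0.1877

0.1877


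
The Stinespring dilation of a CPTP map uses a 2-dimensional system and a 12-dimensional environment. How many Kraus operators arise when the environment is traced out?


Tracing out the environment in an orthonormal basis {|i>_E} gives Kraus operators K_i = <i|_E U |0>_E.
Number of Kraus operators = dim(H_env) = d_env
= 12

12


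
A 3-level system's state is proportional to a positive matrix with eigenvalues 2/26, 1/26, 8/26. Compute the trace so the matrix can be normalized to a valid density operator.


tr(M) = sum of eigenvalues
= 2/26 + 1/26 + 8/26
= 11/26
= 0.4231

0.4231


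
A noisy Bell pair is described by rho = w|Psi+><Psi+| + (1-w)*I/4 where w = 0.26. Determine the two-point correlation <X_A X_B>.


|Psi+> = (|01> + |10>)/sqrt(2)
For the pure Bell state, <X_A X_B> = +1 (Bell-state Pauli correlator).
The maximally-mixed part I/4 has tr(I/4 * P tensor P) = 0 for any traceless Pauli P.
So <X_A X_B>_rho = w * (+1) + (1 - w) * 0
= 0.26 * (+1)
= 0.2600

0.2600


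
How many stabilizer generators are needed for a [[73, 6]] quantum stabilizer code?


For an [[n,k]] stabilizer code:
Number of stabilizer generators = n - k
= 73 - 6
= 67

67


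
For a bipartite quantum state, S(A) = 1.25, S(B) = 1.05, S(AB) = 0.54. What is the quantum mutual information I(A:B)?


I(A:B) = S(A) + S(B) - S(AB)
= 1.25 + 1.05 - 0.54
= 1.7600

1.7600


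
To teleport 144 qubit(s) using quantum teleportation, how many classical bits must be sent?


Quantum teleportation requires 2 classical bits per qubit teleported.
144 qubit(s) -> 2 * 144 = 288 classical bits

288


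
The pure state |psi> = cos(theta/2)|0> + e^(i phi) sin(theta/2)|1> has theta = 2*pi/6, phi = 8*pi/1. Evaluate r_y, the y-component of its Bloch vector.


theta = 1.0472, phi = 25.1327
r_y = sin(theta)*sin(phi) = 0.8660 * 0.0000
r_y = 0.0000

0.0000


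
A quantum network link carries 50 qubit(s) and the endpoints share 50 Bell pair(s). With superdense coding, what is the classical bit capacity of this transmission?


Superdense coding allows 2 classical bits per shared entangled pair.
50 pair(s) -> 2 * 50 = 100 classical bits

100


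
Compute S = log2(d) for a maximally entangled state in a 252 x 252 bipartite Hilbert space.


For a maximally entangled state in d x d:
S = log2(d) = log2(252)
= 7.9773

7.9773


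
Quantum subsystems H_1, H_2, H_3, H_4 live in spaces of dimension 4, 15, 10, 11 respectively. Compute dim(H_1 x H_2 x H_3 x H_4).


dim(H_1 x H_2 x H_3 x H_4) = 4 * 15 * 10 * 11
= 60 * 10 * 11
= 600 * 11
= 6600

6600


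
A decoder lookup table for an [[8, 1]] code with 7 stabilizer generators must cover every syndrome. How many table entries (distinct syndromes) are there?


Each stabilizer generator gives a binary (+1 or -1) measurement outcome.
With 7 independent generators:
Total syndromes = 2^7
= 128

128


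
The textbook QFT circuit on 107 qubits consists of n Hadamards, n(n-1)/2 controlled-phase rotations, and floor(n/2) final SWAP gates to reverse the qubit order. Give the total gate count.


Hadamard gates: 107
Controlled rotations: n*(n-1)/2 = 107*106/2 = 5671
SWAP gates: floor(n/2) = floor(107/2) = 53
Total = 107 + 5671 + 53
= 5831

5831


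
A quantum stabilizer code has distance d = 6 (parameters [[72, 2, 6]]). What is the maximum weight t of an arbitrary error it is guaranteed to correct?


Code parameters: [[72, 2, 6]], distance d = 6.
Number of correctable errors = floor((d-1)/2)
= floor((6 - 1)/2)
= floor(5/2)
= 2

2


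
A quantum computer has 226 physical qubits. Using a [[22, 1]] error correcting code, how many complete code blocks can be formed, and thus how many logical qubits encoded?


Each code block uses 22 physical qubits for 1 logical qubit(s).
Number of complete blocks = floor(226 / 22) = 10
Logical qubits = 10 * 1
= 10

10


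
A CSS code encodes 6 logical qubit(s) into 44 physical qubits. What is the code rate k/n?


Code rate R = k/n
= 6/44
= 0.1364

0.1364


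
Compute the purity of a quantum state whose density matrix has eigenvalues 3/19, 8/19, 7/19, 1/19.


tr(rho^2) = sum of eigenvalues squared
= (3/19)^2 + (8/19)^2 + (7/19)^2 + (1/19)^2
= (9 + 64 + 49 + 1) / 361
= 123/361
= 0.3407

0.3407


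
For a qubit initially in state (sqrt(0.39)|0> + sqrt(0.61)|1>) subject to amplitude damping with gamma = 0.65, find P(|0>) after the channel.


For amplitude damping with parameter gamma on state sqrt(a)|0> + sqrt(b)|1>:
alpha^2 = 0.39, beta^2 = 0.61
P(|0>) = alpha^2 + gamma * beta^2
= 0.39 + 0.65 * 0.61
= 0.39 + 0.3965
= 0.7865

0.7865


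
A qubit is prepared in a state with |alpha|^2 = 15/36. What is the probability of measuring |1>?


|alpha|^2 = 15/36 = 0.4167
|beta|^2 = 1 - 15/36 = 21/36 = 0.5833
P(|1>) = |beta|^2 = 0.5833

0.5833


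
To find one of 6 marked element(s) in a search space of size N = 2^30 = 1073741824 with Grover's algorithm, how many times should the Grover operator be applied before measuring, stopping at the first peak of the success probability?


After j Grover iterations the success probability is P(j) = sin^2((2j+1)*theta), where sin(theta) = sqrt(k/N).
N = 2^30 = 1073741824, k = 6
sin(theta) = sqrt(k/N) = 7.475249459e-05
theta = arcsin(sqrt(k/N)) = 7.475249466e-05 rad
P(j) reaches its first maximum when (2j+1)*theta is as close as possible to pi/2, i.e. j = round(pi/(4*theta) - 1/2).
pi/(4*theta) - 1/2 = 10506.1482
(For comparison, the common estimate pi/4 * sqrt(N/k) = 10506.6482; the exact maximiser is used here.)
Optimal iterations = 10506

10506


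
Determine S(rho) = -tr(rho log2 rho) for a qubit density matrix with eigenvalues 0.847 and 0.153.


S = -p*log2(p) - (1-p)*log2(1-p)
p = 0.8470, 1-p = 0.1530
= -0.8470 * log2(0.8470) - 0.1530 * log2(0.1530)
= -(-0.2029) - (-0.4144)
= 0.6173

0.6173


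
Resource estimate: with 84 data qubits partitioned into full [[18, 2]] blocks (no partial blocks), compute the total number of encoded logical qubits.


Each code block uses 18 physical qubits for 2 logical qubit(s).
Number of complete blocks = floor(84 / 18) = 4
Logical qubits = 4 * 2
= 8

8


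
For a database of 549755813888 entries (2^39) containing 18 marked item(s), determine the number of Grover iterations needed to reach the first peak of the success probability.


After j Grover iterations the success probability is P(j) = sin^2((2j+1)*theta), where sin(theta) = sqrt(k/N).
N = 2^39 = 549755813888, k = 18
sin(theta) = sqrt(k/N) = 5.722045898e-06
theta = arcsin(sqrt(k/N)) = 5.722045898e-06 rad
P(j) reaches its first maximum when (2j+1)*theta is as close as possible to pi/2, i.e. j = round(pi/(4*theta) - 1/2).
pi/(4*theta) - 1/2 = 137257.7774
(For comparison, the common estimate pi/4 * sqrt(N/k) = 137258.2774; the exact maximiser is used here.)
Optimal iterations = 137258

137258


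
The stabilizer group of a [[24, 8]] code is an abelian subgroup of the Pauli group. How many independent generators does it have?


For an [[n,k]] stabilizer code:
Number of stabilizer generators = n - k
= 24 - 8
= 16

16


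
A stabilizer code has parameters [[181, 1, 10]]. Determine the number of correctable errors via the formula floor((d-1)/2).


Code parameters: [[181, 1, 10]], distance d = 10.
Number of correctable errors = floor((d-1)/2)
= floor((10 - 1)/2)
= floor(9/2)
= 4

4


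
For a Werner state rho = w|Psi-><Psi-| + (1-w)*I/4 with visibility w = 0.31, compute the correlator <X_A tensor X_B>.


|Psi-> = (|01> - |10>)/sqrt(2)
For the pure Bell state, <X_A X_B> = -1 (Bell-state Pauli correlator).
The maximally-mixed part I/4 has tr(I/4 * P tensor P) = 0 for any traceless Pauli P.
So <X_A X_B>_rho = w * (-1) + (1 - w) * 0
= 0.31 * (-1)
= -0.3100

-0.3100


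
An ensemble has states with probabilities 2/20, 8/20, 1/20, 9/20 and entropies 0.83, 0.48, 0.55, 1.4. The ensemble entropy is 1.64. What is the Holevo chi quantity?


chi = S(rho) - sum_i p_i * S(rho_i)
Weighted entropy = 2/20 * 0.83 + 8/20 * 0.48 + 1/20 * 0.55 + 9/20 * 1.4
= 0.9325
chi = 1.64 - 0.9325
= 0.7075

0.7075


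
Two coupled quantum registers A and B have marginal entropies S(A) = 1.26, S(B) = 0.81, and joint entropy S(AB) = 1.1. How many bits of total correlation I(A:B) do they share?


I(A:B) = S(A) + S(B) - S(AB)
= 1.26 + 0.81 - 1.1
= 0.9700

0.9700


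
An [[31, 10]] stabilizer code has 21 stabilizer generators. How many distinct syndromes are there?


Each stabilizer generator gives a binary (+1 or -1) measurement outcome.
With 21 independent generators:
Total syndromes = 2^21
= 2097152

2097152


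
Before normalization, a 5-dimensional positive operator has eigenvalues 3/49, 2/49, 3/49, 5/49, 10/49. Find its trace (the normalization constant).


tr(M) = sum of eigenvalues
= 3/49 + 2/49 + 3/49 + 5/49 + 10/49
= 23/49
= 0.4694

0.4694


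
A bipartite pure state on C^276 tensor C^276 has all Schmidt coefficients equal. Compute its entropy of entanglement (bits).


For a maximally entangled state in d x d:
S = log2(d) = log2(276)
= 8.1085

8.1085


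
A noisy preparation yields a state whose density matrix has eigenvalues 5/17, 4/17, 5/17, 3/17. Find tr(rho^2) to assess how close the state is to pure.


tr(rho^2) = sum of eigenvalues squared
= (5/17)^2 + (4/17)^2 + (5/17)^2 + (3/17)^2
= (25 + 16 + 25 + 9) / 289
= 75/289
= 0.2595

0.2595


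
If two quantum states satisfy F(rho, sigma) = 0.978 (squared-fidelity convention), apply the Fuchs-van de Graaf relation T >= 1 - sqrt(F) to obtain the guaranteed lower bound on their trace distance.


Fuchs-van de Graaf (squared-fidelity convention): 1 - sqrt(F) <= T <= sqrt(1 - F).
Lower bound: T >= 1 - sqrt(F)
sqrt(F) = sqrt(0.978) = 0.9889
T >= 1 - 0.9889
T >= 0.0111

0.0111


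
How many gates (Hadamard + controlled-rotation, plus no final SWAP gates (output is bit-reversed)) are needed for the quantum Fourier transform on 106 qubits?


Hadamard gates: 106
Controlled rotations: n*(n-1)/2 = 106*105/2 = 5565
SWAP gates: 0 (omitted)
Total = 106 + 5565
= 5671

5671


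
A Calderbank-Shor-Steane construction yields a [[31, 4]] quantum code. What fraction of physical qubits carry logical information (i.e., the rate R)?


Code rate R = k/n
= 4/31
= 0.1290

0.1290


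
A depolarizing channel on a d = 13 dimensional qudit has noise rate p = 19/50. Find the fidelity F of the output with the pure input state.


F = (1-p) + p/d
= (1 - 0.3800) + 0.3800/13
= 0.6200 + 0.0292
= 0.6492

0.6492


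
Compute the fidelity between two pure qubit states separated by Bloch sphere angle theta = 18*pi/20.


For states separated by angle theta on Bloch sphere:
F = cos^2(theta/2)
theta = 18*pi/20 = 2.8274
theta/2 = 1.4137
cos(theta/2) = 0.1564
F = 0.0245

0.0245


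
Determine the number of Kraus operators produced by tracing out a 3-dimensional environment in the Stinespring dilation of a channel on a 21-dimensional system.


Tracing out the environment in an orthonormal basis {|i>_E} gives Kraus operators K_i = <i|_E U |0>_E.
Number of Kraus operators = dim(H_env) = d_env
= 3

3


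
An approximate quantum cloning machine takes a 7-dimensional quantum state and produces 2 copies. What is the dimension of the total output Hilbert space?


Output space = H^(tensor 2) where dim(H) = 7
dim = 7^2
= 49

49


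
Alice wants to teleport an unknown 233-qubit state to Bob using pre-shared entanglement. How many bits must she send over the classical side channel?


Quantum teleportation requires 2 classical bits per qubit teleported.
233 qubit(s) -> 2 * 233 = 466 classical bits

466


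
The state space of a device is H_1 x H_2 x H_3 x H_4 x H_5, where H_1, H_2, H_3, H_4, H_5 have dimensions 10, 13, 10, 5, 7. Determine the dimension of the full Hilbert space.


dim(H_1 x H_2 x H_3 x H_4 x H_5) = 10 * 13 * 10 * 5 * 7
= 130 * 10 * 5 * 7
= 1300 * 5 * 7
= 6500 * 7
= 45500

45500


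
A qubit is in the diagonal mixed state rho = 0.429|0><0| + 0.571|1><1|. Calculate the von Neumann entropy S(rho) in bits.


S = -p*log2(p) - (1-p)*log2(1-p)
p = 0.4290, 1-p = 0.5710
= -0.4290 * log2(0.4290) - 0.5710 * log2(0.5710)
= -(-0.5238) - (-0.4616)
= 0.9854

0.9854


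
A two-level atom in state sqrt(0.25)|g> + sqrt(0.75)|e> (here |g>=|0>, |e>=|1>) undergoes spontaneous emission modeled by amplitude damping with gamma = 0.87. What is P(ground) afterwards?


For amplitude damping with parameter gamma on state sqrt(a)|0> + sqrt(b)|1>:
alpha^2 = 0.25, beta^2 = 0.75
P(|0>) = alpha^2 + gamma * beta^2
= 0.25 + 0.87 * 0.75
= 0.25 + 0.6525
= 0.9025

0.9025


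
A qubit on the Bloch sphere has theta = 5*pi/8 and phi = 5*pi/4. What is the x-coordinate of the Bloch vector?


theta = 1.9635, phi = 3.9270
r_x = sin(theta)*cos(phi) = 0.9239 * -0.7071
r_x = -0.6533

-0.6533


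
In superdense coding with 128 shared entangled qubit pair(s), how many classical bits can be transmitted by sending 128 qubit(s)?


Superdense coding allows 2 classical bits per shared entangled pair.
128 pair(s) -> 2 * 128 = 256 classical bits

256


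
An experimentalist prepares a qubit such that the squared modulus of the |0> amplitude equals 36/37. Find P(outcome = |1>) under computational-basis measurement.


|alpha|^2 = 36/37 = 0.9730
|beta|^2 = 1 - 36/37 = 1/37 = 0.0270
P(|1>) = |beta|^2 = 0.0270

0.0270


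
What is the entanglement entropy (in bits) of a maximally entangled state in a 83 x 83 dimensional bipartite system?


For a maximally entangled state in d x d:
S = log2(d) = log2(83)
= 6.3750

6.3750


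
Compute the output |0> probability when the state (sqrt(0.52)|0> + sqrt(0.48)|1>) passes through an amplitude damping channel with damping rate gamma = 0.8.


For amplitude damping with parameter gamma on state sqrt(a)|0> + sqrt(b)|1>:
alpha^2 = 0.52, beta^2 = 0.48
P(|0>) = alpha^2 + gamma * beta^2
= 0.52 + 0.8 * 0.48
= 0.52 + 0.3840
= 0.9040

0.9040


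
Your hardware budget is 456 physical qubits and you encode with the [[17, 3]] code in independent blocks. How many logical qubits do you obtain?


Each code block uses 17 physical qubits for 3 logical qubit(s).
Number of complete blocks = floor(456 / 17) = 26
Logical qubits = 26 * 3
= 78

78


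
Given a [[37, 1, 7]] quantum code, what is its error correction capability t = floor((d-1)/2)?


Code parameters: [[37, 1, 7]], distance d = 7.
Number of correctable errors = floor((d-1)/2)
= floor((7 - 1)/2)
= floor(6/2)
= 3

3


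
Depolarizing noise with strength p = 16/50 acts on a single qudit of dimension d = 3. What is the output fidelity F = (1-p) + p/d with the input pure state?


F = (1-p) + p/d
= (1 - 0.3200) + 0.3200/3
= 0.6800 + 0.1067
= 0.7867

0.7867


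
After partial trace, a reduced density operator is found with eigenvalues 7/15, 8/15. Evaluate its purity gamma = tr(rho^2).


tr(rho^2) = sum of eigenvalues squared
= (7/15)^2 + (8/15)^2
= (49 + 64) / 225
= 113/225
= 0.5022

0.5022


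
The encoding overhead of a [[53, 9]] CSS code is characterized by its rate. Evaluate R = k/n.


Code rate R = k/n
= 9/53
= 0.1698

0.1698


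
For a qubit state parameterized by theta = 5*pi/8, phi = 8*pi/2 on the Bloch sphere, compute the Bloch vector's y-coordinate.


theta = 1.9635, phi = 12.5664
r_y = sin(theta)*sin(phi) = 0.9239 * 0.0000
r_y = 0.0000

0.0000


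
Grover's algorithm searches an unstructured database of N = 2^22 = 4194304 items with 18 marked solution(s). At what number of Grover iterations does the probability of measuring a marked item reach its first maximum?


After j Grover iterations the success probability is P(j) = sin^2((2j+1)*theta), where sin(theta) = sqrt(k/N).
N = 2^22 = 4194304, k = 18
sin(theta) = sqrt(k/N) = 0.002071601898
theta = arcsin(sqrt(k/N)) = 0.00207160338 rad
P(j) reaches its first maximum when (2j+1)*theta is as close as possible to pi/2, i.e. j = round(pi/(4*theta) - 1/2).
pi/(4*theta) - 1/2 = 378.6257
(For comparison, the common estimate pi/4 * sqrt(N/k) = 379.1260; the exact maximiser is used here.)
Optimal iterations = 379

379


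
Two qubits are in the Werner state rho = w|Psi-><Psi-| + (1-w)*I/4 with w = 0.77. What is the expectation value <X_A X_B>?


|Psi-> = (|01> - |10>)/sqrt(2)
For the pure Bell state, <X_A X_B> = -1 (Bell-state Pauli correlator).
The maximally-mixed part I/4 has tr(I/4 * P tensor P) = 0 for any traceless Pauli P.
So <X_A X_B>_rho = w * (-1) + (1 - w) * 0
= 0.77 * (-1)
= -0.7700

-0.7700


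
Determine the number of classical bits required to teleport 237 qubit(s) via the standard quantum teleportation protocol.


Quantum teleportation requires 2 classical bits per qubit teleported.
237 qubit(s) -> 2 * 237 = 474 classical bits

474


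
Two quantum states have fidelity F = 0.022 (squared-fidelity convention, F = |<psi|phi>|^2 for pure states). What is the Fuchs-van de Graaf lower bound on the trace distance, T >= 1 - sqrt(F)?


Fuchs-van de Graaf (squared-fidelity convention): 1 - sqrt(F) <= T <= sqrt(1 - F).
Lower bound: T >= 1 - sqrt(F)
sqrt(F) = sqrt(0.022) = 0.1483
T >= 1 - 0.1483
T >= 0.8517

0.8517


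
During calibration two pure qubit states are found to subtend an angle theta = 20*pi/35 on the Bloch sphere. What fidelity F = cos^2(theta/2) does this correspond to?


For states separated by angle theta on Bloch sphere:
F = cos^2(theta/2)
theta = 20*pi/35 = 1.7952
theta/2 = 0.8976
cos(theta/2) = 0.6235
F = 0.3887

0.3887


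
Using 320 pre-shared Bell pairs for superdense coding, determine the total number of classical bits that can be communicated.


Superdense coding allows 2 classical bits per shared entangled pair.
320 pair(s) -> 2 * 320 = 640 classical bits

640


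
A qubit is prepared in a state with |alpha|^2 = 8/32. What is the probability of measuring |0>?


|alpha|^2 = 8/32 = 0.2500
|beta|^2 = 1 - 8/32 = 24/32 = 0.7500
P(|0>) = |alpha|^2 = 0.2500

0.2500


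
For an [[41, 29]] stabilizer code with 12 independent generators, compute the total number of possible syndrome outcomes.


Each stabilizer generator gives a binary (+1 or -1) measurement outcome.
With 12 independent generators:
Total syndromes = 2^12
= 4096

4096


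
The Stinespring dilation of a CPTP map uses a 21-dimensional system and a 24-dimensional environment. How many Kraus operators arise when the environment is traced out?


Tracing out the environment in an orthonormal basis {|i>_E} gives Kraus operators K_i = <i|_E U |0>_E.
Number of Kraus operators = dim(H_env) = d_env
= 24

24


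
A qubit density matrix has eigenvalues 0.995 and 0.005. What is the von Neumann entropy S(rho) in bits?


S = -p*log2(p) - (1-p)*log2(1-p)
p = 0.9950, 1-p = 0.0050
= -0.9950 * log2(0.9950) - 0.0050 * log2(0.0050)
= -(-0.0072) - (-0.0382)
= 0.0454

0.0454


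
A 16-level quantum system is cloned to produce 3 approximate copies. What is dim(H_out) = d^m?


Output space = H^(tensor 3) where dim(H) = 16
dim = 16^3
= 256 (after 2 factors)
= 4096 (after 3 factors)
= 4096

4096


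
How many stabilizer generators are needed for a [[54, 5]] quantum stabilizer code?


For an [[n,k]] stabilizer code:
Number of stabilizer generators = n - k
= 54 - 5
= 49

49


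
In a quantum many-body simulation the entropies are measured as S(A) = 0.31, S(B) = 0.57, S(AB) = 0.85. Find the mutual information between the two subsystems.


I(A:B) = S(A) + S(B) - S(AB)
= 0.31 + 0.57 - 0.85
= 0.0300

0.0300


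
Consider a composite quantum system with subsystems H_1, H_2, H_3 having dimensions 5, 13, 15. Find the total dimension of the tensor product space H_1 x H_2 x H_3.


dim(H_1 x H_2 x H_3) = 5 * 13 * 15
= 65 * 15
= 975

975


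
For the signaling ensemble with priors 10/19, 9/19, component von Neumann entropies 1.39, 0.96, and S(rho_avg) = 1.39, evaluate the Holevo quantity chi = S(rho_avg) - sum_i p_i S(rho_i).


chi = S(rho) - sum_i p_i * S(rho_i)
Weighted entropy = 10/19 * 1.39 + 9/19 * 0.96
= 1.1863
chi = 1.39 - 1.1863
= 0.2037

0.2037


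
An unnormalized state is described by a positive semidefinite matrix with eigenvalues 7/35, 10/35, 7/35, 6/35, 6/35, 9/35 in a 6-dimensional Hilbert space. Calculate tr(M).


tr(M) = sum of eigenvalues
= 7/35 + 10/35 + 7/35 + 6/35 + 6/35 + 9/35
= 45/35
= 1.2857

1.2857


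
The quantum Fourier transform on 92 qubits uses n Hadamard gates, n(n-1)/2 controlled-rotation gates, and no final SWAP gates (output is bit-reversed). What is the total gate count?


Hadamard gates: 92
Controlled rotations: n*(n-1)/2 = 92*91/2 = 4186
SWAP gates: 0 (omitted)
Total = 92 + 4186
= 4278

4278


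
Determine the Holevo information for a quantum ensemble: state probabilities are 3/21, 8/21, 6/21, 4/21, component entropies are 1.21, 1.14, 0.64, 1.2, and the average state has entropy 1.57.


chi = S(rho) - sum_i p_i * S(rho_i)
Weighted entropy = 3/21 * 1.21 + 8/21 * 1.14 + 6/21 * 0.64 + 4/21 * 1.2
= 1.0186
chi = 1.57 - 1.0186
= 0.5514

0.5514


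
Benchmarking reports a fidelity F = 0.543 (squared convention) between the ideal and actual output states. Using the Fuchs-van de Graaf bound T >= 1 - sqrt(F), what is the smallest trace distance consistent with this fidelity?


Fuchs-van de Graaf (squared-fidelity convention): 1 - sqrt(F) <= T <= sqrt(1 - F).
Lower bound: T >= 1 - sqrt(F)
sqrt(F) = sqrt(0.543) = 0.7369
T >= 1 - 0.7369
T >= 0.2631

0.2631


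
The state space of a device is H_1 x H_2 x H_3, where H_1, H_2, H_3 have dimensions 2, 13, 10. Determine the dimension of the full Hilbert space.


dim(H_1 x H_2 x H_3) = 2 * 13 * 10
= 26 * 10
= 260

260


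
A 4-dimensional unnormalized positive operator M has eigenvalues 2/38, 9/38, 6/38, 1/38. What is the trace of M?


tr(M) = sum of eigenvalues
= 2/38 + 9/38 + 6/38 + 1/38
= 18/38
= 0.4737

0.4737


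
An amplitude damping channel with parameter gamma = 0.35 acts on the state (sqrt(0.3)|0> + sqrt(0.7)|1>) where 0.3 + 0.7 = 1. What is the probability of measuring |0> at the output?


For amplitude damping with parameter gamma on state sqrt(a)|0> + sqrt(b)|1>:
alpha^2 = 0.3, beta^2 = 0.7
P(|0>) = alpha^2 + gamma * beta^2
= 0.3 + 0.35 * 0.7
= 0.3 + 0.2450
= 0.5450

0.5450


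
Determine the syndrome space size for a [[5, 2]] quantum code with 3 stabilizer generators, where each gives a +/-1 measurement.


Each stabilizer generator gives a binary (+1 or -1) measurement outcome.
With 3 independent generators:
Total syndromes = 2^3
= 8

8


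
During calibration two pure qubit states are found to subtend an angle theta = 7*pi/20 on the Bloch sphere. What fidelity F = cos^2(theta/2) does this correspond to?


For states separated by angle theta on Bloch sphere:
F = cos^2(theta/2)
theta = 7*pi/20 = 1.0996
theta/2 = 0.5498
cos(theta/2) = 0.8526
F = 0.7270

0.7270


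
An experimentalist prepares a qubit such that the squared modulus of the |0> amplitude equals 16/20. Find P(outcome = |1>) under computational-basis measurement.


|alpha|^2 = 16/20 = 0.8000
|beta|^2 = 1 - 16/20 = 4/20 = 0.2000
P(|1>) = |beta|^2 = 0.2000

0.2000


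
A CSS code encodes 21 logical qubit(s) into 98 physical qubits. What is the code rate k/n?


Code rate R = k/n
= 21/98
= 0.2143

0.2143


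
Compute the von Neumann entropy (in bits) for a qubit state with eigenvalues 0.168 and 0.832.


S = -p*log2(p) - (1-p)*log2(1-p)
p = 0.1680, 1-p = 0.8320
= -0.1680 * log2(0.1680) - 0.8320 * log2(0.8320)
= -(-0.4323) - (-0.2208)
= 0.6531

0.6531


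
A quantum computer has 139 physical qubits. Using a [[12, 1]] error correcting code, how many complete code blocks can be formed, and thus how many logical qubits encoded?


Each code block uses 12 physical qubits for 1 logical qubit(s).
Number of complete blocks = floor(139 / 12) = 11
Logical qubits = 11 * 1
= 11

11


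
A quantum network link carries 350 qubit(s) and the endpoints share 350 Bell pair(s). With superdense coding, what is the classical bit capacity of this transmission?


Superdense coding allows 2 classical bits per shared entangled pair.
350 pair(s) -> 2 * 350 = 700 classical bits

700


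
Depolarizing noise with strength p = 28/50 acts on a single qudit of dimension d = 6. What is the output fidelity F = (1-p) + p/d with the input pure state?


F = (1-p) + p/d
= (1 - 0.5600) + 0.5600/6
= 0.4400 + 0.0933
= 0.5333

0.5333


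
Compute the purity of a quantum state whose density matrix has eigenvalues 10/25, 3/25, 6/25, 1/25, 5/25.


tr(rho^2) = sum of eigenvalues squared
= (10/25)^2 + (3/25)^2 + (6/25)^2 + (1/25)^2 + (5/25)^2
= (100 + 9 + 36 + 1 + 25) / 625
= 171/625
= 0.2736

0.2736


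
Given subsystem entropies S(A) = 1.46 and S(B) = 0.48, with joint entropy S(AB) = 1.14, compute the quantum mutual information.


I(A:B) = S(A) + S(B) - S(AB)
= 1.46 + 0.48 - 1.14
= 0.8000

0.8000


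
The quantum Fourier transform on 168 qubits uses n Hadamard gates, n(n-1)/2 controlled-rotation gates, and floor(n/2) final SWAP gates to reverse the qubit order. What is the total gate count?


Hadamard gates: 168
Controlled rotations: n*(n-1)/2 = 168*167/2 = 14028
SWAP gates: floor(n/2) = floor(168/2) = 84
Total = 168 + 14028 + 84
= 14280

14280


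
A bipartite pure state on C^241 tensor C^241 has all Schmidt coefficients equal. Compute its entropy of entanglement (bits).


For a maximally entangled state in d x d:
S = log2(d) = log2(241)
= 7.9129

7.9129


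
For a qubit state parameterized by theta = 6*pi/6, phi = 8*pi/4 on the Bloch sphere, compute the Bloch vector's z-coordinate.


theta = 3.1416, phi = 6.2832
r_z = cos(theta) = -1.0000

-1.0000


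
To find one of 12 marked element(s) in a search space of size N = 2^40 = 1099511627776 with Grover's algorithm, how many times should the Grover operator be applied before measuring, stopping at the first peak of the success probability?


After j Grover iterations the success probability is P(j) = sin^2((2j+1)*theta), where sin(theta) = sqrt(k/N).
N = 2^40 = 1099511627776, k = 12
sin(theta) = sqrt(k/N) = 3.30362474e-06
theta = arcsin(sqrt(k/N)) = 3.30362474e-06 rad
P(j) reaches its first maximum when (2j+1)*theta is as close as possible to pi/2, i.e. j = round(pi/(4*theta) - 1/2).
pi/(4*theta) - 1/2 = 237737.8103
(For comparison, the common estimate pi/4 * sqrt(N/k) = 237738.3103; the exact maximiser is used here.)
Optimal iterations = 237738

237738


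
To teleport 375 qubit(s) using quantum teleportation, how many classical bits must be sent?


Quantum teleportation requires 2 classical bits per qubit teleported.
375 qubit(s) -> 2 * 375 = 750 classical bits

750


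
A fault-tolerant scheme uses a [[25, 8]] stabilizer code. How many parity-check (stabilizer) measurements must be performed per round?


For an [[n,k]] stabilizer code:
Number of stabilizer generators = n - k
= 25 - 8
= 17

17


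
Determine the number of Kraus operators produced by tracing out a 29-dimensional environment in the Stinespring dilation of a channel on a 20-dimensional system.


Tracing out the environment in an orthonormal basis {|i>_E} gives Kraus operators K_i = <i|_E U |0>_E.
Number of Kraus operators = dim(H_env) = d_env
= 29

29


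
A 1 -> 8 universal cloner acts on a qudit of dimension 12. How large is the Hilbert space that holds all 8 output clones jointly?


Output space = H^(tensor 8) where dim(H) = 12
dim = 12^8
= 144 (after 2 factors)
= 1728 (after 3 factors)
= 20736 (after 4 factors)
= 248832 (after 5 factors)
= 2985984 (after 6 factors)
= 35831808 (after 7 factors)
= 429981696 (after 8 factors)
= 429981696

429981696


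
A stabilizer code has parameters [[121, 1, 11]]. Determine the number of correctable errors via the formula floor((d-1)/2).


Code parameters: [[121, 1, 11]], distance d = 11.
Number of correctable errors = floor((d-1)/2)
= floor((11 - 1)/2)
= floor(10/2)
= 5

5


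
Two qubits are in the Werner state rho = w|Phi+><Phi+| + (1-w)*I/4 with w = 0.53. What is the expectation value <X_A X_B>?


|Phi+> = (|00> + |11>)/sqrt(2)
For the pure Bell state, <X_A X_B> = +1 (Bell-state Pauli correlator).
The maximally-mixed part I/4 has tr(I/4 * P tensor P) = 0 for any traceless Pauli P.
So <X_A X_B>_rho = w * (+1) + (1 - w) * 0
= 0.53 * (+1)
= 0.5300

0.5300


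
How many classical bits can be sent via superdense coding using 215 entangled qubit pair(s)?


Superdense coding allows 2 classical bits per shared entangled pair.
215 pair(s) -> 2 * 215 = 430 classical bits

430


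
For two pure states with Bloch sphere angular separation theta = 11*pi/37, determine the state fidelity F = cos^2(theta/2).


For states separated by angle theta on Bloch sphere:
F = cos^2(theta/2)
theta = 11*pi/37 = 0.9340
theta/2 = 0.4670
cos(theta/2) = 0.8929
F = 0.7973

0.7973


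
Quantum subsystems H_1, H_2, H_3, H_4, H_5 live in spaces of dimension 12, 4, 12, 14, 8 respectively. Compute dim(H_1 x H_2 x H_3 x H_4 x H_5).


dim(H_1 x H_2 x H_3 x H_4 x H_5) = 12 * 4 * 12 * 14 * 8
= 48 * 12 * 14 * 8
= 576 * 14 * 8
= 8064 * 8
= 64512

64512


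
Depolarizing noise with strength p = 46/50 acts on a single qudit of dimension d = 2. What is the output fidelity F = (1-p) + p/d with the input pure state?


F = (1-p) + p/d
= (1 - 0.9200) + 0.9200/2
= 0.0800 + 0.4600
= 0.5400

0.5400


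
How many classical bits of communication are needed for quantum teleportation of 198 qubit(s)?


Quantum teleportation requires 2 classical bits per qubit teleported.
198 qubit(s) -> 2 * 198 = 396 classical bits

396


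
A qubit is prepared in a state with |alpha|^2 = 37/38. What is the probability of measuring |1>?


|alpha|^2 = 37/38 = 0.9737
|beta|^2 = 1 - 37/38 = 1/38 = 0.0263
P(|1>) = |beta|^2 = 0.0263

0.0263


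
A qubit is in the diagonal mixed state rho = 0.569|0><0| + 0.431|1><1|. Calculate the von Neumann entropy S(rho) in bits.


S = -p*log2(p) - (1-p)*log2(1-p)
p = 0.5690, 1-p = 0.4310
= -0.5690 * log2(0.5690) - 0.4310 * log2(0.4310)
= -(-0.4629) - (-0.5233)
= 0.9862

0.9862


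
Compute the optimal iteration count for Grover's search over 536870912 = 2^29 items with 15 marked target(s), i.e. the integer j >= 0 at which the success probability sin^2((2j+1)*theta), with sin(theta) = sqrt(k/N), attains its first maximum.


After j Grover iterations the success probability is P(j) = sin^2((2j+1)*theta), where sin(theta) = sqrt(k/N).
N = 2^29 = 536870912, k = 15
sin(theta) = sqrt(k/N) = 0.0001671516594
theta = arcsin(sqrt(k/N)) = 0.0001671516602 rad
P(j) reaches its first maximum when (2j+1)*theta is as close as possible to pi/2, i.e. j = round(pi/(4*theta) - 1/2).
pi/(4*theta) - 1/2 = 4698.2159
(For comparison, the common estimate pi/4 * sqrt(N/k) = 4698.7159; the exact maximiser is used here.)
Optimal iterations = 4698

4698


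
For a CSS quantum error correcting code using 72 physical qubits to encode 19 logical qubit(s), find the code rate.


Code rate R = k/n
= 19/72
= 0.2639

0.2639


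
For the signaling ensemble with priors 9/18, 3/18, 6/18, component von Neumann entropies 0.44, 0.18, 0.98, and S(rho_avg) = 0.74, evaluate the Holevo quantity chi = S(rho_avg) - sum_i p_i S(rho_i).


chi = S(rho) - sum_i p_i * S(rho_i)
Weighted entropy = 9/18 * 0.44 + 3/18 * 0.18 + 6/18 * 0.98
= 0.5767
chi = 0.74 - 0.5767
= 0.1633

0.1633


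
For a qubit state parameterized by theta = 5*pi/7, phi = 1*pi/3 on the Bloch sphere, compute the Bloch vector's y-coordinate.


theta = 2.2440, phi = 1.0472
r_y = sin(theta)*sin(phi) = 0.7818 * 0.8660
r_y = 0.6771

0.6771


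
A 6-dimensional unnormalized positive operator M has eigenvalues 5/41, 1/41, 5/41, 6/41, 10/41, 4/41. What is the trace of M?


tr(M) = sum of eigenvalues
= 5/41 + 1/41 + 5/41 + 6/41 + 10/41 + 4/41
= 31/41
= 0.7561

0.7561


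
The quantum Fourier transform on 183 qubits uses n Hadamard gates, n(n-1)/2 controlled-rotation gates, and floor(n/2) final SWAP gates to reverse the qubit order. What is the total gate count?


Hadamard gates: 183
Controlled rotations: n*(n-1)/2 = 183*182/2 = 16653
SWAP gates: floor(n/2) = floor(183/2) = 91
Total = 183 + 16653 + 91
= 16927

16927


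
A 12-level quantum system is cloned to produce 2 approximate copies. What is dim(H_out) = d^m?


Output space = H^(tensor 2) where dim(H) = 12
dim = 12^2
= 144

144


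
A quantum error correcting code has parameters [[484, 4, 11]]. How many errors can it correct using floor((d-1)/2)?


Code parameters: [[484, 4, 11]], distance d = 11.
Number of correctable errors = floor((d-1)/2)
= floor((11 - 1)/2)
= floor(10/2)
= 5

5


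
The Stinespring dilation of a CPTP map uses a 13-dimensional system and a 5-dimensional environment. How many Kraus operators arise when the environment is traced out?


Tracing out the environment in an orthonormal basis {|i>_E} gives Kraus operators K_i = <i|_E U |0>_E.
Number of Kraus operators = dim(H_env) = d_env
= 5

5
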